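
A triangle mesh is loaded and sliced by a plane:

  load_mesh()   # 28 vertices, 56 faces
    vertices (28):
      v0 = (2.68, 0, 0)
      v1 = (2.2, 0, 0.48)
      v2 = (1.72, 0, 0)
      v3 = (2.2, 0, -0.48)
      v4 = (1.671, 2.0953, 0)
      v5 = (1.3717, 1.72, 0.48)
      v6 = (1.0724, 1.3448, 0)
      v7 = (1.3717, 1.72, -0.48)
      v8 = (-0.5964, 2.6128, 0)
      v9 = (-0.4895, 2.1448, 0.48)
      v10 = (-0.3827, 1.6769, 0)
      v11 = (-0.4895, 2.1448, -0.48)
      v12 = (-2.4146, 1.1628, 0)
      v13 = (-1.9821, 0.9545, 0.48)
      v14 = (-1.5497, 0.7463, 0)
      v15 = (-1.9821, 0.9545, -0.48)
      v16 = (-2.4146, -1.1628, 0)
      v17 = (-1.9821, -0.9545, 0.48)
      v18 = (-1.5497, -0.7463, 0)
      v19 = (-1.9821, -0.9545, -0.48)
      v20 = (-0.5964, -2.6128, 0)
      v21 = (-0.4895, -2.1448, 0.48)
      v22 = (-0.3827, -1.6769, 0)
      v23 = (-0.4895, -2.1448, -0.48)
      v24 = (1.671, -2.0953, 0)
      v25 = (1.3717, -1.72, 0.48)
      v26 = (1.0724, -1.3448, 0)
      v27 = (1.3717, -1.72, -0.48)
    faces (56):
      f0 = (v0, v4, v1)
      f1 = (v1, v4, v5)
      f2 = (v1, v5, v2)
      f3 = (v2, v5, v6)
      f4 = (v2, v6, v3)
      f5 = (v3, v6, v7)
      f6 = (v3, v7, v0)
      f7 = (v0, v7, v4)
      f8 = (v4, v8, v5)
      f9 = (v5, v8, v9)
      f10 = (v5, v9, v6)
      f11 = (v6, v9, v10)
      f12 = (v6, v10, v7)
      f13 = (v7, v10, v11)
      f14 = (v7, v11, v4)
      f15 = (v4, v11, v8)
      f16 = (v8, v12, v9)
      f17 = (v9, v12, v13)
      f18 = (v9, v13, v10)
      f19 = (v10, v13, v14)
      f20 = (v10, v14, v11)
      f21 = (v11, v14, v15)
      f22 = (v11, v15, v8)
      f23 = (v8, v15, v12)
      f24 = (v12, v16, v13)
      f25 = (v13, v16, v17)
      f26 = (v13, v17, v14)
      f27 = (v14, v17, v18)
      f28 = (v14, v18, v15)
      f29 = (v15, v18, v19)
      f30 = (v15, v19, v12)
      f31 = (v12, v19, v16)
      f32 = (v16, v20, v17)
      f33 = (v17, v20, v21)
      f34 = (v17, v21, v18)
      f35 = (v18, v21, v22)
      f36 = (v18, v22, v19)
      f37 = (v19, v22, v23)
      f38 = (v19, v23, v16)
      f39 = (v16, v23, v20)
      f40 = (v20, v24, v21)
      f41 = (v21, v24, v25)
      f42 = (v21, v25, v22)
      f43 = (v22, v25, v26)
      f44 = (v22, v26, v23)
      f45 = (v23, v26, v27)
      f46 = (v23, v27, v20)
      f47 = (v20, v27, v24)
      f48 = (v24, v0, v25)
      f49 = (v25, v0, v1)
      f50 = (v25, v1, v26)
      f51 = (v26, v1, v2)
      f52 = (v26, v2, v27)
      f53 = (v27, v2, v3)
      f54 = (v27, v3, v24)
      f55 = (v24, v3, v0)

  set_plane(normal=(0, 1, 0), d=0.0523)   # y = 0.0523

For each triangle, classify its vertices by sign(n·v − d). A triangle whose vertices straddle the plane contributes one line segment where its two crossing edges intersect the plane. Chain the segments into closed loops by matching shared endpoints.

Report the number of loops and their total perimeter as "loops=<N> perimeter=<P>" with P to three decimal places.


loops=2 perimeter=5.300

Straddling triangles (16 of 56):
  (v0,v4,v1) [-+-] → (2.65481, 0.0523, 0)–(2.1868, 0.0523, 0.468019)  len=0.6619
  (v1,v4,v5) [-++] → (2.1868, 0.0523, 0.468019)–(2.17481, 0.0523, 0.48)  len=0.0169
  (v1,v5,v2) [-+-] → (2.17481, 0.0523, 0.48)–(1.70941, 0.0523, 0.0145953)  len=0.6582
  (v2,v5,v6) [-++] → (1.70941, 0.0523, 0.0145953)–(1.69481, 0.0523, 0)  len=0.0206
  (v2,v6,v3) [-+-] → (1.69481, 0.0523, 0)–(2.15615, 0.0523, -0.461333)  len=0.6524
  (v3,v6,v7) [-++] → (2.15615, 0.0523, -0.461333)–(2.17481, 0.0523, -0.48)  len=0.0264
  (v3,v7,v0) [-+-] → (2.17481, 0.0523, -0.48)–(2.64022, 0.0523, -0.0145953)  len=0.6582
  (v0,v7,v4) [-++] → (2.64022, 0.0523, -0.0145953)–(2.65481, 0.0523, 0)  len=0.0206
  (v12,v16,v13) [+-+] → (-2.4146, 0.0523, 0)–(-2.16639, 0.0523, 0.275468)  len=0.3708
  (v13,v16,v17) [+--] → (-2.16639, 0.0523, 0.275468)–(-1.9821, 0.0523, 0.48)  len=0.2753
  (v13,v17,v14) [+-+] → (-1.9821, 0.0523, 0.48)–(-1.72614, 0.0523, 0.195861)  len=0.3824
  (v14,v17,v18) [+--] → (-1.72614, 0.0523, 0.195861)–(-1.5497, 0.0523, 0)  len=0.2636
  (v14,v18,v15) [+-+] → (-1.5497, 0.0523, 0)–(-1.75273, 0.0523, -0.225381)  len=0.3033
  (v15,v18,v19) [+--] → (-1.75273, 0.0523, -0.225381)–(-1.9821, 0.0523, -0.48)  len=0.3427
  (v15,v19,v12) [+-+] → (-1.9821, 0.0523, -0.48)–(-2.18776, 0.0523, -0.251755)  len=0.3072
  (v12,v19,v16) [+--] → (-2.18776, 0.0523, -0.251755)–(-2.4146, 0.0523, 0)  len=0.3389

Chained into 2 loop(s):
  loop 1: 8 segments, perimeter = 2.7153
  loop 2: 8 segments, perimeter = 2.5843
Total perimeter = 5.300


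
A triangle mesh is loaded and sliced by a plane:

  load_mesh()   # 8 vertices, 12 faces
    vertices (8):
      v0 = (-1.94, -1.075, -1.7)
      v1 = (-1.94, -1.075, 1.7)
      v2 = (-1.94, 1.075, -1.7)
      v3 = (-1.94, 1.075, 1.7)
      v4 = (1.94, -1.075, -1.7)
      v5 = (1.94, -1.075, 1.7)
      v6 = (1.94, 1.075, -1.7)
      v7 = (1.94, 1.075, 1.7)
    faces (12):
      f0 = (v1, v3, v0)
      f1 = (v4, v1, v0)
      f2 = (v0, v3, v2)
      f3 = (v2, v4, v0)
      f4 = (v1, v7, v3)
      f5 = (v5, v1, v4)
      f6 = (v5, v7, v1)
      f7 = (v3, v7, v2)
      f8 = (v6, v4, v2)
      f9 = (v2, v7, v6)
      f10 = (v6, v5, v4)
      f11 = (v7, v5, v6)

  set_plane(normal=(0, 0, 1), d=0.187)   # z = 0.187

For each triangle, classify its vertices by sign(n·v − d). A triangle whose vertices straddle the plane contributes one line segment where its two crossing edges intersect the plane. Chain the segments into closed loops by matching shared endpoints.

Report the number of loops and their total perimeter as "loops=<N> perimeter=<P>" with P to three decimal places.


Straddling triangles (8 of 12):
  (v1,v3,v0) [++-] → (-1.94, 0.11825, 0.187)–(-1.94, -1.075, 0.187)  len=1.1932
  (v4,v1,v0) [-+-] → (-0.2134, -1.075, 0.187)–(-1.94, -1.075, 0.187)  len=1.7266
  (v0,v3,v2) [-+-] → (-1.94, 0.11825, 0.187)–(-1.94, 1.075, 0.187)  len=0.9567
  (v5,v1,v4) [++-] → (-0.2134, -1.075, 0.187)–(1.94, -1.075, 0.187)  len=2.1534
  (v3,v7,v2) [++-] → (0.2134, 1.075, 0.187)–(-1.94, 1.075, 0.187)  len=2.1534
  (v2,v7,v6) [-+-] → (0.2134, 1.075, 0.187)–(1.94, 1.075, 0.187)  len=1.7266
  (v6,v5,v4) [-+-] → (1.94, -0.11825, 0.187)–(1.94, -1.075, 0.187)  len=0.9567
  (v7,v5,v6) [++-] → (1.94, -0.11825, 0.187)–(1.94, 1.075, 0.187)  len=1.1932

Chained into 1 loop(s):
  loop 1: 8 segments, perimeter = 12.0600
Total perimeter = 12.060

loops=1 perimeter=12.060


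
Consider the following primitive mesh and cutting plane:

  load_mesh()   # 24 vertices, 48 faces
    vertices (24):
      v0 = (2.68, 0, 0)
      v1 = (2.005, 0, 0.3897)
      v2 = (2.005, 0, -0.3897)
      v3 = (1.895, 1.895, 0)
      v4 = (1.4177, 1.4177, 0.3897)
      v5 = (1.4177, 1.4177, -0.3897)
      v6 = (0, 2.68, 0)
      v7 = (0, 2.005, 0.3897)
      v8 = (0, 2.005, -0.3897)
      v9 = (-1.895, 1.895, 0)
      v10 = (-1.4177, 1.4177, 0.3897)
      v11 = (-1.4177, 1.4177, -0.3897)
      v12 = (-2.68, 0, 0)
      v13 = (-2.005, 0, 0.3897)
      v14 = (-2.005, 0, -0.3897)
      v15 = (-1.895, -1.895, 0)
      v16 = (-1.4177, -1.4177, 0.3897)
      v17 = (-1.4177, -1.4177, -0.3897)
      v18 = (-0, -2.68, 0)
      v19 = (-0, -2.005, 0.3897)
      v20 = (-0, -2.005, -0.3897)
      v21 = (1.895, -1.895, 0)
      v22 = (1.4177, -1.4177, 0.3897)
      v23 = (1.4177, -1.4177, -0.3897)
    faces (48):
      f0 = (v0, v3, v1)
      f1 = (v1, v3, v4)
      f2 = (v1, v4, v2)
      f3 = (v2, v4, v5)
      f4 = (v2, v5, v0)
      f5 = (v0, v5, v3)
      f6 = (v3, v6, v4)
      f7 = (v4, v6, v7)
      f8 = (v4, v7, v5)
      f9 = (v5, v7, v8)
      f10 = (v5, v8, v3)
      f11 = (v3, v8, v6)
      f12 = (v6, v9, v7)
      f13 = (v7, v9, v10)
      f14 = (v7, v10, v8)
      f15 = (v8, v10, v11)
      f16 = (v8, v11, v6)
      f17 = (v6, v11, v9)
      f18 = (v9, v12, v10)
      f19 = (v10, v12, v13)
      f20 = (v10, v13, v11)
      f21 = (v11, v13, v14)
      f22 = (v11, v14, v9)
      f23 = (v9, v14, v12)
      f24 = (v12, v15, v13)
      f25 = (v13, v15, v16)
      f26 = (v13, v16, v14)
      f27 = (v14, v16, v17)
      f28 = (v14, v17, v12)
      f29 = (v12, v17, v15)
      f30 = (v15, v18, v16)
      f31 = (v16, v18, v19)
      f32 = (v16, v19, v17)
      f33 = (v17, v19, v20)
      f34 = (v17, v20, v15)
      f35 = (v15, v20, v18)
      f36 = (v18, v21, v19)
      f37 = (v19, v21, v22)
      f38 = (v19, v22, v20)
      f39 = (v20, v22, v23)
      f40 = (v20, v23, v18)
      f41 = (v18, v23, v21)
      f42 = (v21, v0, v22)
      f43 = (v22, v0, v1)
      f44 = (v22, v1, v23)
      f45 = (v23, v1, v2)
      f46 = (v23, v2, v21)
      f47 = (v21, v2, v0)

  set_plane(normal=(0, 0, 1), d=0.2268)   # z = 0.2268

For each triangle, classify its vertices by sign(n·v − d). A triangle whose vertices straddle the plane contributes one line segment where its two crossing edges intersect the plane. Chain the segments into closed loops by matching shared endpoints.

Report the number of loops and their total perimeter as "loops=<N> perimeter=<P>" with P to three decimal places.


Straddling triangles (32 of 48):
  (v0,v3,v1) [--+] → (1.95902, 0.792136, 0.2268)–(2.28716, 0, 0.2268)  len=0.8574
  (v1,v3,v4) [+-+] → (1.95902, 0.792136, 0.2268)–(1.61722, 1.61722, 0.2268)  len=0.8931
  (v1,v4,v2) [++-] → (1.54045, 1.12139, 0.2268)–(2.005, 0, 0.2268)  len=1.2138
  (v2,v4,v5) [-+-] → (1.54045, 1.12139, 0.2268)–(1.4177, 1.4177, 0.2268)  len=0.3207
  (v3,v6,v4) [--+] → (0.825082, 1.94536, 0.2268)–(1.61722, 1.61722, 0.2268)  len=0.8574
  (v4,v6,v7) [+-+] → (0.825082, 1.94536, 0.2268)–(0, 2.28716, 0.2268)  len=0.8931
  (v4,v7,v5) [++-] → (0.296309, 1.88225, 0.2268)–(1.4177, 1.4177, 0.2268)  len=1.2138
  (v5,v7,v8) [-+-] → (0.296309, 1.88225, 0.2268)–(0, 2.005, 0.2268)  len=0.3207
  (v6,v9,v7) [--+] → (-0.792136, 1.95902, 0.2268)–(0, 2.28716, 0.2268)  len=0.8574
  (v7,v9,v10) [+-+] → (-0.792136, 1.95902, 0.2268)–(-1.61722, 1.61722, 0.2268)  len=0.8931
  (v7,v10,v8) [++-] → (-1.12139, 1.54045, 0.2268)–(0, 2.005, 0.2268)  len=1.2138
  (v8,v10,v11) [-+-] → (-1.12139, 1.54045, 0.2268)–(-1.4177, 1.4177, 0.2268)  len=0.3207
  (v9,v12,v10) [--+] → (-1.94536, 0.825082, 0.2268)–(-1.61722, 1.61722, 0.2268)  len=0.8574
  (v10,v12,v13) [+-+] → (-1.94536, 0.825082, 0.2268)–(-2.28716, 0, 0.2268)  len=0.8931
  (v10,v13,v11) [++-] → (-1.88225, 0.296309, 0.2268)–(-1.4177, 1.4177, 0.2268)  len=1.2138
  (v11,v13,v14) [-+-] → (-1.88225, 0.296309, 0.2268)–(-2.005, 0, 0.2268)  len=0.3207
  (v12,v15,v13) [--+] → (-1.95902, -0.792136, 0.2268)–(-2.28716, 0, 0.2268)  len=0.8574
  (v13,v15,v16) [+-+] → (-1.95902, -0.792136, 0.2268)–(-1.61722, -1.61722, 0.2268)  len=0.8931
  (v13,v16,v14) [++-] → (-1.54045, -1.12139, 0.2268)–(-2.005, 0, 0.2268)  len=1.2138
  (v14,v16,v17) [-+-] → (-1.54045, -1.12139, 0.2268)–(-1.4177, -1.4177, 0.2268)  len=0.3207
  (v15,v18,v16) [--+] → (-0.825082, -1.94536, 0.2268)–(-1.61722, -1.61722, 0.2268)  len=0.8574
  (v16,v18,v19) [+-+] → (-0.825082, -1.94536, 0.2268)–(0, -2.28716, 0.2268)  len=0.8931
  (v16,v19,v17) [++-] → (-0.296309, -1.88225, 0.2268)–(-1.4177, -1.4177, 0.2268)  len=1.2138
  (v17,v19,v20) [-+-] → (-0.296309, -1.88225, 0.2268)–(0, -2.005, 0.2268)  len=0.3207
  (v18,v21,v19) [--+] → (0.792136, -1.95902, 0.2268)–(0, -2.28716, 0.2268)  len=0.8574
  (v19,v21,v22) [+-+] → (0.792136, -1.95902, 0.2268)–(1.61722, -1.61722, 0.2268)  len=0.8931
  (v19,v22,v20) [++-] → (1.12139, -1.54045, 0.2268)–(0, -2.005, 0.2268)  len=1.2138
  (v20,v22,v23) [-+-] → (1.12139, -1.54045, 0.2268)–(1.4177, -1.4177, 0.2268)  len=0.3207
  (v21,v0,v22) [--+] → (1.94536, -0.825082, 0.2268)–(1.61722, -1.61722, 0.2268)  len=0.8574
  (v22,v0,v1) [+-+] → (1.94536, -0.825082, 0.2268)–(2.28716, 0, 0.2268)  len=0.8931
  (v22,v1,v23) [++-] → (1.88225, -0.296309, 0.2268)–(1.4177, -1.4177, 0.2268)  len=1.2138
  (v23,v1,v2) [-+-] → (1.88225, -0.296309, 0.2268)–(2.005, 0, 0.2268)  len=0.3207

Chained into 2 loop(s):
  loop 1: 16 segments, perimeter = 14.0039
  loop 2: 16 segments, perimeter = 12.2763
Total perimeter = 26.280

loops=2 perimeter=26.280


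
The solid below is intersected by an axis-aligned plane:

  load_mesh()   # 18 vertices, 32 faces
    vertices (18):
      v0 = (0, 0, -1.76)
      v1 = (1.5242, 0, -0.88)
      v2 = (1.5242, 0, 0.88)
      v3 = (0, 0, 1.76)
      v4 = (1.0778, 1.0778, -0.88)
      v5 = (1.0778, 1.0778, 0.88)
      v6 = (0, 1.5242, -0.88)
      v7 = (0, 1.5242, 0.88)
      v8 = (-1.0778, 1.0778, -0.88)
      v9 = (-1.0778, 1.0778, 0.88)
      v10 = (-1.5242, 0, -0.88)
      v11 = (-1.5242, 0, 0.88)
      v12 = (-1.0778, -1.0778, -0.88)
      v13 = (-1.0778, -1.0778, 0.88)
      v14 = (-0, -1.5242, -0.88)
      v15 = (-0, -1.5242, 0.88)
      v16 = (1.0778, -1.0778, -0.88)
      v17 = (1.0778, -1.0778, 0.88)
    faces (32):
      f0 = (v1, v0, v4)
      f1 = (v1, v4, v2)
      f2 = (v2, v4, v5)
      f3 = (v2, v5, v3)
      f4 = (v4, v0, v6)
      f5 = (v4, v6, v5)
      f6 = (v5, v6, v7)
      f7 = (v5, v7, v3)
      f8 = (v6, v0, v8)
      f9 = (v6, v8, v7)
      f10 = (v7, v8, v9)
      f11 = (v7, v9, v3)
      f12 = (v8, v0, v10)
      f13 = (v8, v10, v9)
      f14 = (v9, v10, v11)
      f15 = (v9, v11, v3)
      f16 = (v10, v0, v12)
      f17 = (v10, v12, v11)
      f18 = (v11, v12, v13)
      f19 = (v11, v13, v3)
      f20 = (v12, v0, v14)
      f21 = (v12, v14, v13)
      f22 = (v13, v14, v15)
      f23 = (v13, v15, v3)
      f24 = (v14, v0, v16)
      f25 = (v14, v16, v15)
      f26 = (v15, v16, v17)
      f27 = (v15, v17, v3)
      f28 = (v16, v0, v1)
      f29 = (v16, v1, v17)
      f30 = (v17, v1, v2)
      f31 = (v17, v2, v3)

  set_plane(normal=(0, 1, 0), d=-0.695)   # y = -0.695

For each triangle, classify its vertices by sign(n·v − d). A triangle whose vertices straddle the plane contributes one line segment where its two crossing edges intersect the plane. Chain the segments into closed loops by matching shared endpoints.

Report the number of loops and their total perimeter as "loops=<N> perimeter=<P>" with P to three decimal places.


Straddling triangles (12 of 32):
  (v10,v0,v12) [++-] → (-0.695, -0.695, -1.19255)–(-1.23635, -0.695, -0.88)  len=0.6251
  (v10,v12,v11) [+-+] → (-1.23635, -0.695, -0.88)–(-1.23635, -0.695, -0.254904)  len=0.6251
  (v11,v12,v13) [+--] → (-1.23635, -0.695, -0.254904)–(-1.23635, -0.695, 0.88)  len=1.1349
  (v11,v13,v3) [+-+] → (-1.23635, -0.695, 0.88)–(-0.695, -0.695, 1.19255)  len=0.6251
  (v12,v0,v14) [-+-] → (-0.695, -0.695, -1.19255)–(0, -0.695, -1.35874)  len=0.7146
  (v13,v15,v3) [--+] → (0, -0.695, 1.35874)–(-0.695, -0.695, 1.19255)  len=0.7146
  (v14,v0,v16) [-+-] → (0, -0.695, -1.35874)–(0.695, -0.695, -1.19255)  len=0.7146
  (v15,v17,v3) [--+] → (0.695, -0.695, 1.19255)–(0, -0.695, 1.35874)  len=0.7146
  (v16,v0,v1) [-++] → (0.695, -0.695, -1.19255)–(1.23635, -0.695, -0.88)  len=0.6251
  (v16,v1,v17) [-+-] → (1.23635, -0.695, -0.88)–(1.23635, -0.695, 0.254904)  len=1.1349
  (v17,v1,v2) [-++] → (1.23635, -0.695, 0.254904)–(1.23635, -0.695, 0.88)  len=0.6251
  (v17,v2,v3) [-++] → (1.23635, -0.695, 0.88)–(0.695, -0.695, 1.19255)  len=0.6251

Chained into 1 loop(s):
  loop 1: 12 segments, perimeter = 8.8788
Total perimeter = 8.879

loops=1 perimeter=8.879


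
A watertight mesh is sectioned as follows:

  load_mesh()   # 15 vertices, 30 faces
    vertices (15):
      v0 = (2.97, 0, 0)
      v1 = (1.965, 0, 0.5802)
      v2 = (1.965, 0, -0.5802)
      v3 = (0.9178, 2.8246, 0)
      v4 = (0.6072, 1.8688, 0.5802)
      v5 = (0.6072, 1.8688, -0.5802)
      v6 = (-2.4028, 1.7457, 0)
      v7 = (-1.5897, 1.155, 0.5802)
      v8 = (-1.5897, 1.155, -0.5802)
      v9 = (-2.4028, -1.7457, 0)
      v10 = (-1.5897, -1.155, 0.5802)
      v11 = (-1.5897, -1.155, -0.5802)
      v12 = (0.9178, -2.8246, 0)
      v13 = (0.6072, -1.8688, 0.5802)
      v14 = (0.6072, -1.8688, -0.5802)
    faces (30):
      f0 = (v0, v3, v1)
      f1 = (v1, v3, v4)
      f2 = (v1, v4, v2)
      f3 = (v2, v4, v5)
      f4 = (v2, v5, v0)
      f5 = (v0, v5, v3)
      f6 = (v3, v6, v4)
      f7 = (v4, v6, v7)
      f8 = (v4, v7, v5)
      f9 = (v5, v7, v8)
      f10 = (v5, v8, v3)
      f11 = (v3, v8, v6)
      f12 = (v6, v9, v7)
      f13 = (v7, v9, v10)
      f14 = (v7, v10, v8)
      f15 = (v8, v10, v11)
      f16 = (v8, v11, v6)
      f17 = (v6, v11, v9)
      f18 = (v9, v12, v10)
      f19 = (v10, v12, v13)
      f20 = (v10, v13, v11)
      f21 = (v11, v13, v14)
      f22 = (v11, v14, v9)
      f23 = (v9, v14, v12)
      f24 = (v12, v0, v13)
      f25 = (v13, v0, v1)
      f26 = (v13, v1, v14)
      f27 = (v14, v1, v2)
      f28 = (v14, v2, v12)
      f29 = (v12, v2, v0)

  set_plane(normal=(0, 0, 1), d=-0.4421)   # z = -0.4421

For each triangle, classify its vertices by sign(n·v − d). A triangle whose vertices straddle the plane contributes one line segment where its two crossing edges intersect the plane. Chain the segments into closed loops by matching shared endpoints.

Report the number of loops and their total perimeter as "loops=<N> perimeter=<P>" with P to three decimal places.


Straddling triangles (20 of 30):
  (v1,v4,v2) [++-] → (1.80341, 0.222407, -0.4421)–(1.965, 0, -0.4421)  len=0.2749
  (v2,v4,v5) [-+-] → (1.80341, 0.222407, -0.4421)–(0.6072, 1.8688, -0.4421)  len=2.0351
  (v2,v5,v0) [--+] → (1.1696, 1.42399, -0.4421)–(2.20421, 0, -0.4421)  len=1.7602
  (v0,v5,v3) [+-+] → (1.1696, 1.42399, -0.4421)–(0.681129, 2.0963, -0.4421)  len=0.8310
  (v4,v7,v5) [++-] → (0.345745, 1.78385, -0.4421)–(0.6072, 1.8688, -0.4421)  len=0.2749
  (v5,v7,v8) [-+-] → (0.345745, 1.78385, -0.4421)–(-1.5897, 1.155, -0.4421)  len=2.0350
  (v5,v8,v3) [--+] → (-0.992861, 1.5524, -0.4421)–(0.681129, 2.0963, -0.4421)  len=1.7601
  (v3,v8,v6) [+-+] → (-0.992861, 1.5524, -0.4421)–(-1.78324, 1.2956, -0.4421)  len=0.8310
  (v7,v10,v8) [++-] → (-1.5897, 0.880085, -0.4421)–(-1.5897, 1.155, -0.4421)  len=0.2749
  (v8,v10,v11) [-+-] → (-1.5897, 0.880085, -0.4421)–(-1.5897, -1.155, -0.4421)  len=2.0351
  (v8,v11,v6) [--+] → (-1.78324, -0.464571, -0.4421)–(-1.78324, 1.2956, -0.4421)  len=1.7602
  (v6,v11,v9) [+-+] → (-1.78324, -0.464571, -0.4421)–(-1.78324, -1.2956, -0.4421)  len=0.8310
  (v10,v13,v11) [++-] → (-1.32825, -1.23995, -0.4421)–(-1.5897, -1.155, -0.4421)  len=0.2749
  (v11,v13,v14) [-+-] → (-1.32825, -1.23995, -0.4421)–(0.6072, -1.8688, -0.4421)  len=2.0350
  (v11,v14,v9) [--+] → (-0.109244, -1.8395, -0.4421)–(-1.78324, -1.2956, -0.4421)  len=1.7601
  (v9,v14,v12) [+-+] → (-0.109244, -1.8395, -0.4421)–(0.681129, -2.0963, -0.4421)  len=0.8310
  (v13,v1,v14) [++-] → (0.768793, -1.64639, -0.4421)–(0.6072, -1.8688, -0.4421)  len=0.2749
  (v14,v1,v2) [-+-] → (0.768793, -1.64639, -0.4421)–(1.965, 0, -0.4421)  len=2.0351
  (v14,v2,v12) [--+] → (1.71574, -0.672315, -0.4421)–(0.681129, -2.0963, -0.4421)  len=1.7602
  (v12,v2,v0) [+-+] → (1.71574, -0.672315, -0.4421)–(2.20421, 0, -0.4421)  len=0.8310

Chained into 2 loop(s):
  loop 1: 10 segments, perimeter = 11.5499
  loop 2: 10 segments, perimeter = 12.9559
Total perimeter = 24.506

loops=2 perimeter=24.506


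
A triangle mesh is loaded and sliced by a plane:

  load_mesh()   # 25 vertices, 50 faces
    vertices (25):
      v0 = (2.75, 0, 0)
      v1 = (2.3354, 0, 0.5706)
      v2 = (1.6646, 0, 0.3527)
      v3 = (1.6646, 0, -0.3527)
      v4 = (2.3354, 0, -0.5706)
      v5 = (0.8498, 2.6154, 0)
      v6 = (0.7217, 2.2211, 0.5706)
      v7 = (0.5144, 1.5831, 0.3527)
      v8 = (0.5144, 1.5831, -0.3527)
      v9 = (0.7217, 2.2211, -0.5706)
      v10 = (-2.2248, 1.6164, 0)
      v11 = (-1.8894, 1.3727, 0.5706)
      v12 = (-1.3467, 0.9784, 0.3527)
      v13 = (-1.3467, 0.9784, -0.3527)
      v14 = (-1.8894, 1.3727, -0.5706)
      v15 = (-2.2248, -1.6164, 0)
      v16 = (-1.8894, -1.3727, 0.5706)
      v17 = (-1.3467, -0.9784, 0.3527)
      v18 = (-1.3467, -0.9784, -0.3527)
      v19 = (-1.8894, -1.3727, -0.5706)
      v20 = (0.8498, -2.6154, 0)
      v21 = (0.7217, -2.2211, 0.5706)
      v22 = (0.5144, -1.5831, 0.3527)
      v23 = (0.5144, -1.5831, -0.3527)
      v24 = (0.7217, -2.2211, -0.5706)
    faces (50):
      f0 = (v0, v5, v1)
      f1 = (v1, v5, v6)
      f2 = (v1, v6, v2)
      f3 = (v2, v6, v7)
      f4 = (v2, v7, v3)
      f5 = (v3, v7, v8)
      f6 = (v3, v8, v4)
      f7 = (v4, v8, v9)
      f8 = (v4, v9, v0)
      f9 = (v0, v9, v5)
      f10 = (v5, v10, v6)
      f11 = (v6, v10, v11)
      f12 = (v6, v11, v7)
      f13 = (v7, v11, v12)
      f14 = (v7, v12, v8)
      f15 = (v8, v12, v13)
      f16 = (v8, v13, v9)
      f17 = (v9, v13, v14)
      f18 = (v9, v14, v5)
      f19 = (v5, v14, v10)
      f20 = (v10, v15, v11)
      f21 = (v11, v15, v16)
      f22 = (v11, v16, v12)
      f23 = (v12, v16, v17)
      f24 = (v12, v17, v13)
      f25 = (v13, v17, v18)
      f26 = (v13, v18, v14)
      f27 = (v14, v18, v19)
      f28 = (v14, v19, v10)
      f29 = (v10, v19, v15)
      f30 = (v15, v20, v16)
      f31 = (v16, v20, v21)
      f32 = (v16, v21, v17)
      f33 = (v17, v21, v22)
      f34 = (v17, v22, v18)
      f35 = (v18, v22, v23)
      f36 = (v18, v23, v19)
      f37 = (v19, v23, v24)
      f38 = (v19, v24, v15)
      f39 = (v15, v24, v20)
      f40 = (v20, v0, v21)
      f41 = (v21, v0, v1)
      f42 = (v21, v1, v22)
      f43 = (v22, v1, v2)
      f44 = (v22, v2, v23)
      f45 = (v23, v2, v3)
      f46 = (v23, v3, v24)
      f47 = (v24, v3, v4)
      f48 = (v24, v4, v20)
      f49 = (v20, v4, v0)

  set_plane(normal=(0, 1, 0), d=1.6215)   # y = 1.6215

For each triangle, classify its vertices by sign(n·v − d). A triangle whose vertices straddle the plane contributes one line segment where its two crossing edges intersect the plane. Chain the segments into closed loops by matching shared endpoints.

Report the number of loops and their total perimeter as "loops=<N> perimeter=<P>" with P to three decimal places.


loops=1 perimeter=8.515

Straddling triangles (14 of 50):
  (v0,v5,v1) [-+-] → (1.57191, 1.6215, 0)–(1.41436, 1.6215, 0.216838)  len=0.2680
  (v1,v5,v6) [-++] → (1.41436, 1.6215, 0.216838)–(1.15733, 1.6215, 0.5706)  len=0.4373
  (v1,v6,v2) [-+-] → (1.15733, 1.6215, 0.5706)–(0.976242, 1.6215, 0.511777)  len=0.1904
  (v2,v6,v7) [-+-] → (0.976242, 1.6215, 0.511777)–(0.526877, 1.6215, 0.365815)  len=0.4725
  (v4,v8,v9) [--+] → (0.526877, 1.6215, -0.365815)–(1.15733, 1.6215, -0.5706)  len=0.6629
  (v4,v9,v0) [-+-] → (1.15733, 1.6215, -0.5706)–(1.26925, 1.6215, -0.416563)  len=0.1904
  (v0,v9,v5) [-++] → (1.26925, 1.6215, -0.416563)–(1.57191, 1.6215, 0)  len=0.5149
  (v5,v10,v6) [+-+] → (-2.2091, 1.6215, 0)–(-2.19995, 1.6215, 0.0048124)  len=0.0103
  (v6,v10,v11) [+--] → (-2.19995, 1.6215, 0.0048124)–(-1.12367, 1.6215, 0.5706)  len=1.2159
  (v6,v11,v7) [+--] → (-1.12367, 1.6215, 0.5706)–(0.526877, 1.6215, 0.365815)  len=1.6632
  (v8,v13,v9) [--+] → (-0.276298, 1.6215, -0.465464)–(0.526877, 1.6215, -0.365815)  len=0.8093
  (v9,v13,v14) [+--] → (-0.276298, 1.6215, -0.465464)–(-1.12367, 1.6215, -0.5706)  len=0.8539
  (v9,v14,v5) [+-+] → (-1.12367, 1.6215, -0.5706)–(-1.34099, 1.6215, -0.456361)  len=0.2455
  (v5,v14,v10) [+--] → (-1.34099, 1.6215, -0.456361)–(-2.2091, 1.6215, 0)  len=0.9808

Chained into 1 loop(s):
  loop 1: 14 segments, perimeter = 8.5153
Total perimeter = 8.515


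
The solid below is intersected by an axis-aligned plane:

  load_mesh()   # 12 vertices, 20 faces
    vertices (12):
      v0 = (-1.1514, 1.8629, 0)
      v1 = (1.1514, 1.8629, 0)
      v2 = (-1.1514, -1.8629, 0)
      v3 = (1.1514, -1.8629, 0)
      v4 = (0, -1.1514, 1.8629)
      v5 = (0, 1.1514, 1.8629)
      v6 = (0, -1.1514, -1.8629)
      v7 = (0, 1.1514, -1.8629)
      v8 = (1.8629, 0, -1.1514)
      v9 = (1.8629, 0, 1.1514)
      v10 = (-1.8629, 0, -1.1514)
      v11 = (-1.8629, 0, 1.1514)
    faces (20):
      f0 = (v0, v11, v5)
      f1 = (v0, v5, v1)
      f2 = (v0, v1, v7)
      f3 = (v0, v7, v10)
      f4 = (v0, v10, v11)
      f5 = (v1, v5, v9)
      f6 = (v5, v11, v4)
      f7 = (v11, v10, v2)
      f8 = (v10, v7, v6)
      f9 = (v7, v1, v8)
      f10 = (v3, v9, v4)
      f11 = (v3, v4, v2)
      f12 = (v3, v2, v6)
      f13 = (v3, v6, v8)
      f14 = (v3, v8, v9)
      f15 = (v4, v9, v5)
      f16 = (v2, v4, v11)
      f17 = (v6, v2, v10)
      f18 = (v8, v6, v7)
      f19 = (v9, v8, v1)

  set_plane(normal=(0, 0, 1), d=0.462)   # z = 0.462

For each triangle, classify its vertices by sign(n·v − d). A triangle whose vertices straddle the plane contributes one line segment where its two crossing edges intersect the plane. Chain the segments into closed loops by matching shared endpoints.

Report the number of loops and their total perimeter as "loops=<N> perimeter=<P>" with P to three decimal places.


Straddling triangles (10 of 20):
  (v0,v11,v5) [-++] → (-1.43689, 1.11541, 0.462)–(-0.865852, 1.68645, 0.462)  len=0.8076
  (v0,v5,v1) [-+-] → (-0.865852, 1.68645, 0.462)–(0.865852, 1.68645, 0.462)  len=1.7317
  (v0,v10,v11) [--+] → (-1.8629, 0, 0.462)–(-1.43689, 1.11541, 0.462)  len=1.1940
  (v1,v5,v9) [-++] → (0.865852, 1.68645, 0.462)–(1.43689, 1.11541, 0.462)  len=0.8076
  (v11,v10,v2) [+--] → (-1.8629, 0, 0.462)–(-1.43689, -1.11541, 0.462)  len=1.1940
  (v3,v9,v4) [-++] → (1.43689, -1.11541, 0.462)–(0.865852, -1.68645, 0.462)  len=0.8076
  (v3,v4,v2) [-+-] → (0.865852, -1.68645, 0.462)–(-0.865852, -1.68645, 0.462)  len=1.7317
  (v3,v8,v9) [--+] → (1.8629, 0, 0.462)–(1.43689, -1.11541, 0.462)  len=1.1940
  (v2,v4,v11) [-++] → (-0.865852, -1.68645, 0.462)–(-1.43689, -1.11541, 0.462)  len=0.8076
  (v9,v8,v1) [+--] → (1.8629, 0, 0.462)–(1.43689, 1.11541, 0.462)  len=1.1940

Chained into 1 loop(s):
  loop 1: 10 segments, perimeter = 11.4697
Total perimeter = 11.470

loops=1 perimeter=11.470


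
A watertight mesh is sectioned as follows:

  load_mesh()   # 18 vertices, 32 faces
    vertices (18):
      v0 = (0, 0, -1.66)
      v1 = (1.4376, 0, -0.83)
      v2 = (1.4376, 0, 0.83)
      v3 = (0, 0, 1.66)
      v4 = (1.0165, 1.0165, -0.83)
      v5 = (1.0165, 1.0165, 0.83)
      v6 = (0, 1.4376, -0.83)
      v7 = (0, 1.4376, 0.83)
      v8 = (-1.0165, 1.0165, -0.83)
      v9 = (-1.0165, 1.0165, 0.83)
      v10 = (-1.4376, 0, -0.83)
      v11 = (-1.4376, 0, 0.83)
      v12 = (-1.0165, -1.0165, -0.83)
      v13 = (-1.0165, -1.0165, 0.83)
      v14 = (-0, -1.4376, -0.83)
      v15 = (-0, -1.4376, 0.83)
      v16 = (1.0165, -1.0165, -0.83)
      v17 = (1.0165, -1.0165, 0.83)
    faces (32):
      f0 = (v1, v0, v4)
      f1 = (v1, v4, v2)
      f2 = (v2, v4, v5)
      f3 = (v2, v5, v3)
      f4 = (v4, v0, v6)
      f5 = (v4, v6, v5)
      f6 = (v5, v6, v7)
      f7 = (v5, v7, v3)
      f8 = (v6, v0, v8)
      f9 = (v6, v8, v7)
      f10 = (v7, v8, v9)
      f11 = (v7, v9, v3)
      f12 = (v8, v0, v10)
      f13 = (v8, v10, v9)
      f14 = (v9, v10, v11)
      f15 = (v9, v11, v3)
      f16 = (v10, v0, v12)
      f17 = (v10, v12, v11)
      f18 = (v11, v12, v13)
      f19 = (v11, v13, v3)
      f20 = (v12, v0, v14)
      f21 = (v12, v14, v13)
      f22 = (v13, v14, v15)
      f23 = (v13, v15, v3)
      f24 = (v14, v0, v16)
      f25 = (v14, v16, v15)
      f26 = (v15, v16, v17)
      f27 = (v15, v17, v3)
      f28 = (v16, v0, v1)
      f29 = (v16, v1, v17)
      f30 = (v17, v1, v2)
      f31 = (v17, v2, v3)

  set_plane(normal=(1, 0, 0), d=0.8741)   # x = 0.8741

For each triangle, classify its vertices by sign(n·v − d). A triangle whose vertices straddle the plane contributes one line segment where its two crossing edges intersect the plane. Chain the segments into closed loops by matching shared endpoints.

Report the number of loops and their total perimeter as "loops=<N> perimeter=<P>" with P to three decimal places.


loops=1 perimeter=7.845

Straddling triangles (12 of 32):
  (v1,v0,v4) [+-+] → (0.8741, 0, -1.15534)–(0.8741, 0.8741, -0.946273)  len=0.8988
  (v2,v5,v3) [++-] → (0.8741, 0.8741, 0.946273)–(0.8741, 0, 1.15534)  len=0.8988
  (v4,v0,v6) [+--] → (0.8741, 0.8741, -0.946273)–(0.8741, 1.07549, -0.83)  len=0.2325
  (v4,v6,v5) [+-+] → (0.8741, 1.07549, -0.83)–(0.8741, 1.07549, 0.597453)  len=1.4275
  (v5,v6,v7) [+--] → (0.8741, 1.07549, 0.597453)–(0.8741, 1.07549, 0.83)  len=0.2325
  (v5,v7,v3) [+--] → (0.8741, 1.07549, 0.83)–(0.8741, 0.8741, 0.946273)  len=0.2325
  (v14,v0,v16) [--+] → (0.8741, -0.8741, -0.946273)–(0.8741, -1.07549, -0.83)  len=0.2325
  (v14,v16,v15) [-+-] → (0.8741, -1.07549, -0.83)–(0.8741, -1.07549, -0.597453)  len=0.2325
  (v15,v16,v17) [-++] → (0.8741, -1.07549, -0.597453)–(0.8741, -1.07549, 0.83)  len=1.4275
  (v15,v17,v3) [-+-] → (0.8741, -1.07549, 0.83)–(0.8741, -0.8741, 0.946273)  len=0.2325
  (v16,v0,v1) [+-+] → (0.8741, -0.8741, -0.946273)–(0.8741, 0, -1.15534)  len=0.8988
  (v17,v2,v3) [++-] → (0.8741, 0, 1.15534)–(0.8741, -0.8741, 0.946273)  len=0.8988

Chained into 1 loop(s):
  loop 1: 12 segments, perimeter = 7.8452
Total perimeter = 7.845


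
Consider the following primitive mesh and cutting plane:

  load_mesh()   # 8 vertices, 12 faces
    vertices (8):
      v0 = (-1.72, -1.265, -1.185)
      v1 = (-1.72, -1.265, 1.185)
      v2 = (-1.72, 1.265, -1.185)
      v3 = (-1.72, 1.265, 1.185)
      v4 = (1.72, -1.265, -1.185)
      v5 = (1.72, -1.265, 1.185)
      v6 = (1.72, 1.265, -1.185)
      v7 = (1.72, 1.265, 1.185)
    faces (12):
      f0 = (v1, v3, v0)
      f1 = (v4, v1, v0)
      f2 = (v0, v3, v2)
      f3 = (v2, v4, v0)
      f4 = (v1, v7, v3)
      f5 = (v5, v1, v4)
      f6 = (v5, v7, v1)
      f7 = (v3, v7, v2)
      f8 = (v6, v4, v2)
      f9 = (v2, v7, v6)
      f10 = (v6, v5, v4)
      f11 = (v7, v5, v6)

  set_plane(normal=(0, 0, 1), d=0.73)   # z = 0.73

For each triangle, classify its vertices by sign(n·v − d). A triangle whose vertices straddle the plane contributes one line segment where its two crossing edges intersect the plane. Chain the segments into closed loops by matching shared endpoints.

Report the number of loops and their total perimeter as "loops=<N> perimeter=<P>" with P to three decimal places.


Straddling triangles (8 of 12):
  (v1,v3,v0) [++-] → (-1.72, 0.779283, 0.73)–(-1.72, -1.265, 0.73)  len=2.0443
  (v4,v1,v0) [-+-] → (-1.05958, -1.265, 0.73)–(-1.72, -1.265, 0.73)  len=0.6604
  (v0,v3,v2) [-+-] → (-1.72, 0.779283, 0.73)–(-1.72, 1.265, 0.73)  len=0.4857
  (v5,v1,v4) [++-] → (-1.05958, -1.265, 0.73)–(1.72, -1.265, 0.73)  len=2.7796
  (v3,v7,v2) [++-] → (1.05958, 1.265, 0.73)–(-1.72, 1.265, 0.73)  len=2.7796
  (v2,v7,v6) [-+-] → (1.05958, 1.265, 0.73)–(1.72, 1.265, 0.73)  len=0.6604
  (v6,v5,v4) [-+-] → (1.72, -0.779283, 0.73)–(1.72, -1.265, 0.73)  len=0.4857
  (v7,v5,v6) [++-] → (1.72, -0.779283, 0.73)–(1.72, 1.265, 0.73)  len=2.0443

Chained into 1 loop(s):
  loop 1: 8 segments, perimeter = 11.9400
Total perimeter = 11.940

loops=1 perimeter=11.940


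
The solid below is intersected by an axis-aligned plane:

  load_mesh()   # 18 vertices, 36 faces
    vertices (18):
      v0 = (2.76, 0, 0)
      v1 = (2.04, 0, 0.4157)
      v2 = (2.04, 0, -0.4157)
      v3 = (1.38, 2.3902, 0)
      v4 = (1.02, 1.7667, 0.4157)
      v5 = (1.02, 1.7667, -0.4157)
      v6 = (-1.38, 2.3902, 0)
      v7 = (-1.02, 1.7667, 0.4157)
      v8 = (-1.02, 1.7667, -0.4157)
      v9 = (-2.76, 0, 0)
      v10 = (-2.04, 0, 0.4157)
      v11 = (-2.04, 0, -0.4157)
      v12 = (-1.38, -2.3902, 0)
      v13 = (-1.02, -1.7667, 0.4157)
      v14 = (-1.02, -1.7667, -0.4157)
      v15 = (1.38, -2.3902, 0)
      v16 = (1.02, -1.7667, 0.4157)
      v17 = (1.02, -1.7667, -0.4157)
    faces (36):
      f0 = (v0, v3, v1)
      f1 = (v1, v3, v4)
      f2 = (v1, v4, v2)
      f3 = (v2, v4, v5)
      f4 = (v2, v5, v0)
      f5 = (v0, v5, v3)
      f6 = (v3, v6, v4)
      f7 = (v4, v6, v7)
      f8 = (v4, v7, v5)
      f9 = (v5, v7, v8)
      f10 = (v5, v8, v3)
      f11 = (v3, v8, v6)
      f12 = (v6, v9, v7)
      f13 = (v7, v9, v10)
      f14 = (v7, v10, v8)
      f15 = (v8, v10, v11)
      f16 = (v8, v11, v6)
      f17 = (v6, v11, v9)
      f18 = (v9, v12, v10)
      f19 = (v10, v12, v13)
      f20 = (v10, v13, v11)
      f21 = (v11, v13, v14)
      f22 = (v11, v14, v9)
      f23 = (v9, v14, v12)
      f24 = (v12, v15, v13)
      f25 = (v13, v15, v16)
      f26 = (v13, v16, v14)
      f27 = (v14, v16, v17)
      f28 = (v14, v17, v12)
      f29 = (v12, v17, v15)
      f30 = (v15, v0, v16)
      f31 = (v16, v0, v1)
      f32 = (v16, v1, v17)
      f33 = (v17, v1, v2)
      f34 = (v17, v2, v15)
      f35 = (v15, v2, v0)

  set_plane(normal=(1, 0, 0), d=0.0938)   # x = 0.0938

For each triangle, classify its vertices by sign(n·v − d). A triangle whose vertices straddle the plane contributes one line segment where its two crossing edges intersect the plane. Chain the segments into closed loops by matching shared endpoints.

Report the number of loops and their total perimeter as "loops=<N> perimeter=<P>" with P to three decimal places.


loops=2 perimeter=4.660

Straddling triangles (12 of 36):
  (v3,v6,v4) [+-+] → (0.0938, 2.3902, 0)–(0.0938, 2.00732, 0.255274)  len=0.4602
  (v4,v6,v7) [+--] → (0.0938, 2.00732, 0.255274)–(0.0938, 1.7667, 0.4157)  len=0.2892
  (v4,v7,v5) [+-+] → (0.0938, 1.7667, 0.4157)–(0.0938, 1.7667, -0.0382281)  len=0.4539
  (v5,v7,v8) [+--] → (0.0938, 1.7667, -0.0382281)–(0.0938, 1.7667, -0.4157)  len=0.3775
  (v5,v8,v3) [+-+] → (0.0938, 1.7667, -0.4157)–(0.0938, 2.05606, -0.222781)  len=0.3478
  (v3,v8,v6) [+--] → (0.0938, 2.05606, -0.222781)–(0.0938, 2.3902, 0)  len=0.4016
  (v12,v15,v13) [-+-] → (0.0938, -2.3902, 0)–(0.0938, -2.05606, 0.222781)  len=0.4016
  (v13,v15,v16) [-++] → (0.0938, -2.05606, 0.222781)–(0.0938, -1.7667, 0.4157)  len=0.3478
  (v13,v16,v14) [-+-] → (0.0938, -1.7667, 0.4157)–(0.0938, -1.7667, 0.0382281)  len=0.3775
  (v14,v16,v17) [-++] → (0.0938, -1.7667, 0.0382281)–(0.0938, -1.7667, -0.4157)  len=0.4539
  (v14,v17,v12) [-+-] → (0.0938, -1.7667, -0.4157)–(0.0938, -2.00732, -0.255274)  len=0.2892
  (v12,v17,v15) [-++] → (0.0938, -2.00732, -0.255274)–(0.0938, -2.3902, 0)  len=0.4602

Chained into 2 loop(s):
  loop 1: 6 segments, perimeter = 2.3301
  loop 2: 6 segments, perimeter = 2.3301
Total perimeter = 4.660


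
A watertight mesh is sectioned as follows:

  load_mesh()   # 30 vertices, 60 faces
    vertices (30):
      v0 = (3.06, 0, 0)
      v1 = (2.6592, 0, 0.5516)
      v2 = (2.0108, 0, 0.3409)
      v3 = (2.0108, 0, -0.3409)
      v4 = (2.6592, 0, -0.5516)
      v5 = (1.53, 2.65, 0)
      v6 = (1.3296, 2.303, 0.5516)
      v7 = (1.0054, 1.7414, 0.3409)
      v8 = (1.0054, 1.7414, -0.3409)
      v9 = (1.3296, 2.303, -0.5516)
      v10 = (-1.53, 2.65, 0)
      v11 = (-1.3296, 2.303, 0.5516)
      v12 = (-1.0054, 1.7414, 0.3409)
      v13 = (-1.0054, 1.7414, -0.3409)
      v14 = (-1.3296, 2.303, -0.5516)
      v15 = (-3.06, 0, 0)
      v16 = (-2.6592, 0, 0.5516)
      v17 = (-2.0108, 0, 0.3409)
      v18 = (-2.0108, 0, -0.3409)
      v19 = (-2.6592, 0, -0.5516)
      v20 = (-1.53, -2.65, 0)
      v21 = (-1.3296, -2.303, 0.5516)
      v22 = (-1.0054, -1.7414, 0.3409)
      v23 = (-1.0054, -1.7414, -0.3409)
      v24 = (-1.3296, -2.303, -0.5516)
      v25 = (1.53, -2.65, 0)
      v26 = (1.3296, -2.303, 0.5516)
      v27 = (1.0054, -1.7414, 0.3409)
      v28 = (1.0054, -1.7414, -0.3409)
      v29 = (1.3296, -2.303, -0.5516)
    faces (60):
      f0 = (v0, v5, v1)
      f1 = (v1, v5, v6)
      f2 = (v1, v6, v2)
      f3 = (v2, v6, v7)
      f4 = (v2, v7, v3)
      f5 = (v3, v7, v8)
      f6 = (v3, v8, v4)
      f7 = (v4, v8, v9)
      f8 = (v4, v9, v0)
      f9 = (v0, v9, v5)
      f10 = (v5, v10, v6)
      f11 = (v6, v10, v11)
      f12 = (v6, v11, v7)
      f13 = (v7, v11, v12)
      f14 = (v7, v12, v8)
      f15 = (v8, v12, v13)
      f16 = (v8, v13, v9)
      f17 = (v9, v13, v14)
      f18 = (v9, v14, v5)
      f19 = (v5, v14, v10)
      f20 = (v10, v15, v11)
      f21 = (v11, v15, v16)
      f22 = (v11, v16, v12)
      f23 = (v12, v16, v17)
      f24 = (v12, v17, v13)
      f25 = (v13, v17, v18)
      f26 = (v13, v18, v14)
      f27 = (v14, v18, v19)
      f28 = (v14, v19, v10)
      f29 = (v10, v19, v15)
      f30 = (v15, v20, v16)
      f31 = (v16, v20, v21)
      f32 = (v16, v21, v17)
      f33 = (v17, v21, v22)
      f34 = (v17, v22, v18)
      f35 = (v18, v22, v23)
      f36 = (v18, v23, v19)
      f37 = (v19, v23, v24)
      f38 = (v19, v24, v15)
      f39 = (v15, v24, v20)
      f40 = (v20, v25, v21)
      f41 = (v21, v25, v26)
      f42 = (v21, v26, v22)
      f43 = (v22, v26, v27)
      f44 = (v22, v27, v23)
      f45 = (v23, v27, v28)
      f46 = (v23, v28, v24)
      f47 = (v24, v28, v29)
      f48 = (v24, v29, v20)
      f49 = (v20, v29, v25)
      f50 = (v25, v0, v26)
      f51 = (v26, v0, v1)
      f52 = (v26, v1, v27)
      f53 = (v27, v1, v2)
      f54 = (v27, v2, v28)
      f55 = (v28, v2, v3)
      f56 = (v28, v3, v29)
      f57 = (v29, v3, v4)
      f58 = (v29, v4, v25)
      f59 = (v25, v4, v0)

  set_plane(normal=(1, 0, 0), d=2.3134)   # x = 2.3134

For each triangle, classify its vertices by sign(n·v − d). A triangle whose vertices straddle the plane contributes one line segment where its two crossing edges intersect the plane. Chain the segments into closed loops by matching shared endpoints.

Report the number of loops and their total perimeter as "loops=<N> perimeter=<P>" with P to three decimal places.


Straddling triangles (14 of 60):
  (v0,v5,v1) [+-+] → (2.3134, 1.29313, 0)–(2.3134, 0.811521, 0.382681)  len=0.6151
  (v1,v5,v6) [+--] → (2.3134, 0.811521, 0.382681)–(2.3134, 0.59896, 0.5516)  len=0.2715
  (v1,v6,v2) [+--] → (2.3134, 0.59896, 0.5516)–(2.3134, 0, 0.439231)  len=0.6094
  (v3,v8,v4) [--+] → (2.3134, 0.364117, -0.507544)–(2.3134, 0, -0.439231)  len=0.3705
  (v4,v8,v9) [+--] → (2.3134, 0.364117, -0.507544)–(2.3134, 0.59896, -0.5516)  len=0.2389
  (v4,v9,v0) [+-+] → (2.3134, 0.59896, -0.5516)–(2.3134, 0.993655, -0.237994)  len=0.5041
  (v0,v9,v5) [+--] → (2.3134, 0.993655, -0.237994)–(2.3134, 1.29313, 0)  len=0.3825
  (v25,v0,v26) [-+-] → (2.3134, -1.29313, 0)–(2.3134, -0.993655, 0.237994)  len=0.3825
  (v26,v0,v1) [-++] → (2.3134, -0.993655, 0.237994)–(2.3134, -0.59896, 0.5516)  len=0.5041
  (v26,v1,v27) [-+-] → (2.3134, -0.59896, 0.5516)–(2.3134, -0.364117, 0.507544)  len=0.2389
  (v27,v1,v2) [-+-] → (2.3134, -0.364117, 0.507544)–(2.3134, 0, 0.439231)  len=0.3705
  (v29,v3,v4) [--+] → (2.3134, 0, -0.439231)–(2.3134, -0.59896, -0.5516)  len=0.6094
  (v29,v4,v25) [-+-] → (2.3134, -0.59896, -0.5516)–(2.3134, -0.811521, -0.382681)  len=0.2715
  (v25,v4,v0) [-++] → (2.3134, -0.811521, -0.382681)–(2.3134, -1.29313, 0)  len=0.6151

Chained into 1 loop(s):
  loop 1: 14 segments, perimeter = 5.9842
Total perimeter = 5.984

loops=1 perimeter=5.984


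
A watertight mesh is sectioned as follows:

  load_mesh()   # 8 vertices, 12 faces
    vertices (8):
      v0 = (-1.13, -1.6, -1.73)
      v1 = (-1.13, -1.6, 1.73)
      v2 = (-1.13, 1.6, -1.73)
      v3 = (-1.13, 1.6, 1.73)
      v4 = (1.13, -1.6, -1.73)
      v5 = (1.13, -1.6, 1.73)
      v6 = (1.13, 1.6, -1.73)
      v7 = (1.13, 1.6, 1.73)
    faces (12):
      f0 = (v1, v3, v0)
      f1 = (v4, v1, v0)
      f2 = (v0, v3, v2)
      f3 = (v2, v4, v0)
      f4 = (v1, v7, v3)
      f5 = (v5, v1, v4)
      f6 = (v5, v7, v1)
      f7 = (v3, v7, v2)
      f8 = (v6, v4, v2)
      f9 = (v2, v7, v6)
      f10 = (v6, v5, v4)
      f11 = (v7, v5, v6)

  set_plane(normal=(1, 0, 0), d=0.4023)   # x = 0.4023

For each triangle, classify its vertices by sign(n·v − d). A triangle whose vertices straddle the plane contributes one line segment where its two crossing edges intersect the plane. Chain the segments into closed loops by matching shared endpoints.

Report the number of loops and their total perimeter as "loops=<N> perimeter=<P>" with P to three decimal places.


loops=1 perimeter=13.320

Straddling triangles (8 of 12):
  (v4,v1,v0) [+--] → (0.4023, -1.6, -0.615911)–(0.4023, -1.6, -1.73)  len=1.1141
  (v2,v4,v0) [-+-] → (0.4023, -0.569628, -1.73)–(0.4023, -1.6, -1.73)  len=1.0304
  (v1,v7,v3) [-+-] → (0.4023, 0.569628, 1.73)–(0.4023, 1.6, 1.73)  len=1.0304
  (v5,v1,v4) [+-+] → (0.4023, -1.6, 1.73)–(0.4023, -1.6, -0.615911)  len=2.3459
  (v5,v7,v1) [++-] → (0.4023, 0.569628, 1.73)–(0.4023, -1.6, 1.73)  len=2.1696
  (v3,v7,v2) [-+-] → (0.4023, 1.6, 1.73)–(0.4023, 1.6, 0.615911)  len=1.1141
  (v6,v4,v2) [++-] → (0.4023, -0.569628, -1.73)–(0.4023, 1.6, -1.73)  len=2.1696
  (v2,v7,v6) [-++] → (0.4023, 1.6, 0.615911)–(0.4023, 1.6, -1.73)  len=2.3459

Chained into 1 loop(s):
  loop 1: 8 segments, perimeter = 13.3200
Total perimeter = 13.320
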